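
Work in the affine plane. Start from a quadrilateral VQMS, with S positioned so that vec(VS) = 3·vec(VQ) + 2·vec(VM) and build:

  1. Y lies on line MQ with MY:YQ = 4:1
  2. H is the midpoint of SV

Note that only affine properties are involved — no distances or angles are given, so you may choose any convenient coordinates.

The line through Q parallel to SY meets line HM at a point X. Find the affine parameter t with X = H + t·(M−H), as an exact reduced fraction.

Set V = (0, 0), Q = (1, 0), M = (0, 1), S = (3, 2); any affine frame gives the same invariant.
1. Y lies on line MQ with MY:YQ = 4:1 ⇒ Y = (4/5, 1/5)
2. H is the midpoint of SV ⇒ H = (3/2, 1)
through Q parallel to SY: direction (-11/5, -9/5); meets HM at X = (20/9, 1)
X = H + t·(M−H) with t = -13/27

t = -13/27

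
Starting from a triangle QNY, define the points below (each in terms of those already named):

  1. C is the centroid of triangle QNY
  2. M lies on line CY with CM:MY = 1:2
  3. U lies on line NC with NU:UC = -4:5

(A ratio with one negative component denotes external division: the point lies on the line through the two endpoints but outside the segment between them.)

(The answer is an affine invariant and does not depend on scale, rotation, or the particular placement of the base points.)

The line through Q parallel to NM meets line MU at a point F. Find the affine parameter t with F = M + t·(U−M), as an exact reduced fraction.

Choose coordinates Q = (0, 0), N = (1, 0), Y = (0, 1).
1. C is the centroid of triangle QNY ⇒ C = (1/3, 1/3)
2. M lies on line CY with CM:MY = 1:2 ⇒ M = (2/9, 5/9)
3. U lies on line NC with NU:UC = -4:5 ⇒ U = (11/3, -4/3)
through Q parallel to NM: direction (-7/9, 5/9); meets MU at F = (-49/12, 35/12)
F = M + t·(U−M) with t = -5/4

t = -5/4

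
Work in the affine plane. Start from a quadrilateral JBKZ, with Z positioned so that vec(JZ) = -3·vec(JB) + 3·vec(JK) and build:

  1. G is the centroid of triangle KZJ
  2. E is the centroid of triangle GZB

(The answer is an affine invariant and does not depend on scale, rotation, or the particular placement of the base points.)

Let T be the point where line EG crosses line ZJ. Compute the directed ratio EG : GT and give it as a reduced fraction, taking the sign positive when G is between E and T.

EG:GT = 1/3

Assign J = (0, 0), B = (1, 0), K = (0, 1), Z = (-3, 3) — the answer is frame-independent, so this choice is without loss of generality.
1. G is the centroid of triangle KZJ ⇒ G = (-1, 4/3)
2. E is the centroid of triangle GZB ⇒ E = (-1, 13/9)
line EG meets ZJ at T = (-1, 1)
G = E + t·(T−E) with t = 1/4, so EG:GT = 1/4:3/4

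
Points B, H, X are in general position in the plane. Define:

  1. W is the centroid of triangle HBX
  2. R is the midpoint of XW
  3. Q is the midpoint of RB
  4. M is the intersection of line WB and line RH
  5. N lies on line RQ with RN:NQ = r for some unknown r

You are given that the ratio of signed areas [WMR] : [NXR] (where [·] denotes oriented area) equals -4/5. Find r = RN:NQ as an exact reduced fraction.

r = 5

Work in coordinates with B = (0, 0), H = (1, 0), X = (0, 1).
1. W is the centroid of triangle HBX ⇒ W = (1/3, 1/3)
2. R is the midpoint of XW ⇒ R = (1/6, 2/3)
3. Q is the midpoint of RB ⇒ Q = (1/12, 1/3)
4. M is the intersection of line WB and line RH ⇒ M = (4/9, 4/9)
5. With RN:NQ = r, write λ = r/(r+1) so N = R + λ·(Q−R); N is affine-linear in λ
Every point depending on N is an affine combination of N and λ-independent points, so each such coordinate is linear in λ; the λ² term in each signed area is a multiple of (Q−R)×(Q−R) = 0, so 2·[WMR] and 2·[NXR] are each linear in λ. Evaluating at λ=0 and λ=1:
  2·[WMR] = 1/18,   2·[NXR] = -1/12·λ
So [WMR]:[NXR] = (1/18) / (-1/12·λ). Setting this equal to -4/5:
  1/18 = -4/5·(-1/12·λ)  ⇒  λ = 5/6
Then r = λ/(1−λ) = (5/6)/(1/6) = 5. Check: with r = 5, N = (7/72, 7/18) and [WMR]:[NXR] = -4/5 as required.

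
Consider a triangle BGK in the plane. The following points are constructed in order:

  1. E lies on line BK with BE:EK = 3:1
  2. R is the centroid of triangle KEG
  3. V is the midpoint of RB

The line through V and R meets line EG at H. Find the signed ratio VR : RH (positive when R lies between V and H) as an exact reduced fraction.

Work in coordinates with B = (0, 0), G = (1, 0), K = (0, 1).
1. E lies on line BK with BE:EK = 3:1 ⇒ E = (0, 3/4)
2. R is the centroid of triangle KEG ⇒ R = (1/3, 7/12)
3. V is the midpoint of RB ⇒ V = (1/6, 7/24)
line VR meets EG at H = (3/10, 21/40)
R = V + t·(H−V) with t = 5/4, so VR:RH = 5/4:-1/4

VR:RH = -5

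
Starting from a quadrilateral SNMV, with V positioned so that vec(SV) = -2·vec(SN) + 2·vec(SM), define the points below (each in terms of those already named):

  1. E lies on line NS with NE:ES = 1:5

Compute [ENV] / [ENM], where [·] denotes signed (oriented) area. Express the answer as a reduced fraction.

[ENV]:[ENM] = 2

Assign S = (0, 0), N = (1, 0), M = (0, 1), V = (-2, 2) — the answer is frame-independent, so this choice is without loss of generality.
1. E lies on line NS with NE:ES = 1:5 ⇒ E = (5/6, 0)
2·[ENV] = 1/3, 2·[ENM] = 1/6
[ENV]:[ENM] = 1/3:1/6 = 2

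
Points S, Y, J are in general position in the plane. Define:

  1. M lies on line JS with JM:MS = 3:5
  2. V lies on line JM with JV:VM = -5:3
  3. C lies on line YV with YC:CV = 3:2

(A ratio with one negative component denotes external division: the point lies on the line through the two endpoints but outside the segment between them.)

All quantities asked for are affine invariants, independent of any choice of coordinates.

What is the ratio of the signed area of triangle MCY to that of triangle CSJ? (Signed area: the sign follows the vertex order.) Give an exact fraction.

Work in coordinates with S = (0, 0), Y = (1, 0), J = (0, 1).
1. M lies on line JS with JM:MS = 3:5 ⇒ M = (0, 5/8)
2. V lies on line JM with JV:VM = -5:3 ⇒ V = (0, 1/16)
3. C lies on line YV with YC:CV = 3:2 ⇒ C = (2/5, 3/80)
2·[MCY] = 27/80, 2·[CSJ] = -2/5
[MCY]:[CSJ] = 27/80:-2/5 = -27/32

[MCY]:[CSJ] = -27/32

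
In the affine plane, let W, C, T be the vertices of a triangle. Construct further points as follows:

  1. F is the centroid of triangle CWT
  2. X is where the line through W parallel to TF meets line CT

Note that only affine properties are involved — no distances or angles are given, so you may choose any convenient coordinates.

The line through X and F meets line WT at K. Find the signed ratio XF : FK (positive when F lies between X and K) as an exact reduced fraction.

Choose coordinates W = (0, 0), C = (1, 0), T = (0, 1).
1. F is the centroid of triangle CWT ⇒ F = (1/3, 1/3)
2. X is where the line through W parallel to TF meets line CT ⇒ X = (-1, 2)
line XF meets WT at K = (0, 3/4)
F = X + t·(K−X) with t = 4/3, so XF:FK = 4/3:-1/3

XF:FK = -4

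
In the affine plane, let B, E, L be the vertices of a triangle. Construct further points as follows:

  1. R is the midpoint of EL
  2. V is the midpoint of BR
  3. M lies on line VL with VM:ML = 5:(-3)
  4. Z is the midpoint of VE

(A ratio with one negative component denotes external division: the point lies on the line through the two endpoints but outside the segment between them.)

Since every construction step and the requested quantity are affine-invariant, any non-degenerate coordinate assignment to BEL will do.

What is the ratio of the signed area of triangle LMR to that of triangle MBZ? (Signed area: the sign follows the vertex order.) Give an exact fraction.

Assign B = (0, 0), E = (1, 0), L = (0, 1) — the answer is frame-independent, so this choice is without loss of generality.
1. R is the midpoint of EL ⇒ R = (1/2, 1/2)
2. V is the midpoint of BR ⇒ V = (1/4, 1/4)
3. M lies on line VL with VM:ML = 5:(-3) ⇒ M = (-3/8, 17/8)
4. Z is the midpoint of VE ⇒ Z = (5/8, 1/8)
2·[LMR] = -3/8, 2·[MBZ] = 11/8
[LMR]:[MBZ] = -3/8:11/8 = -3/11

[LMR]:[MBZ] = -3/11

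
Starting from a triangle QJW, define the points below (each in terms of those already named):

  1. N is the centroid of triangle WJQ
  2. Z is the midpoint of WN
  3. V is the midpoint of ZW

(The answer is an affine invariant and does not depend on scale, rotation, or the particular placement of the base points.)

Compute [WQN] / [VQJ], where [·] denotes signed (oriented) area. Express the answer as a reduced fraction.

[WQN]:[VQJ] = 2/5

Assign Q = (0, 0), J = (1, 0), W = (0, 1) — the answer is frame-independent, so this choice is without loss of generality.
1. N is the centroid of triangle WJQ ⇒ N = (1/3, 1/3)
2. Z is the midpoint of WN ⇒ Z = (1/6, 2/3)
3. V is the midpoint of ZW ⇒ V = (1/12, 5/6)
2·[WQN] = 1/3, 2·[VQJ] = 5/6
[WQN]:[VQJ] = 1/3:5/6 = 2/5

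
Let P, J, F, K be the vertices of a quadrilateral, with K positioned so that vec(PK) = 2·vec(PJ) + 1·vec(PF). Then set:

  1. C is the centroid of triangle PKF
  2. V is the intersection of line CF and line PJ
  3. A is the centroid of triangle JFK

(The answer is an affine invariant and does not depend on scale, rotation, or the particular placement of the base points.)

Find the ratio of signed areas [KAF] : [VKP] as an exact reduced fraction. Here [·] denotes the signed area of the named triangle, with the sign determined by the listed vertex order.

[KAF]:[VKP] = -1/3

Choose coordinates P = (0, 0), J = (1, 0), F = (0, 1), K = (2, 1).
1. C is the centroid of triangle PKF ⇒ C = (2/3, 2/3)
2. V is the intersection of line CF and line PJ ⇒ V = (2, 0)
3. A is the centroid of triangle JFK ⇒ A = (1, 2/3)
2·[KAF] = -2/3, 2·[VKP] = 2
[KAF]:[VKP] = -2/3:2 = -1/3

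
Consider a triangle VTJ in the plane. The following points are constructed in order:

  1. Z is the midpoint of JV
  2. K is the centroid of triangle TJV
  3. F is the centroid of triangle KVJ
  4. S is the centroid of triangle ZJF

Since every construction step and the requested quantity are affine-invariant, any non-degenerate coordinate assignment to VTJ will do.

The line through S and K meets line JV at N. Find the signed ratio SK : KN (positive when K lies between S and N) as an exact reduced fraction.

Assign V = (0, 0), T = (1, 0), J = (0, 1) — the answer is frame-independent, so this choice is without loss of generality.
1. Z is the midpoint of JV ⇒ Z = (0, 1/2)
2. K is the centroid of triangle TJV ⇒ K = (1/3, 1/3)
3. F is the centroid of triangle KVJ ⇒ F = (1/9, 4/9)
4. S is the centroid of triangle ZJF ⇒ S = (1/27, 35/54)
line SK meets JV at N = (0, 11/16)
K = S + t·(N−S) with t = -8, so SK:KN = -8:9

SK:KN = -8/9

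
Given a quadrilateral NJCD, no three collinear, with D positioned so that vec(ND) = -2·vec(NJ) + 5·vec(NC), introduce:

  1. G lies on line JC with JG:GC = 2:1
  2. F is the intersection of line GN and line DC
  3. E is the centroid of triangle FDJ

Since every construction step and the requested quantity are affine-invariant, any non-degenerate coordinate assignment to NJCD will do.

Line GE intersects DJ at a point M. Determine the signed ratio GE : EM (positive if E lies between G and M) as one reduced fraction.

GE:EM = 7/9

Work in coordinates with N = (0, 0), J = (1, 0), C = (0, 1), D = (-2, 5).
1. G lies on line JC with JG:GC = 2:1 ⇒ G = (1/3, 2/3)
2. F is the intersection of line GN and line DC ⇒ F = (1/4, 1/2)
3. E is the centroid of triangle FDJ ⇒ E = (-1/4, 11/6)
line GE meets DJ at M = (-1, 10/3)
E = G + t·(M−G) with t = 7/16, so GE:EM = 7/16:9/16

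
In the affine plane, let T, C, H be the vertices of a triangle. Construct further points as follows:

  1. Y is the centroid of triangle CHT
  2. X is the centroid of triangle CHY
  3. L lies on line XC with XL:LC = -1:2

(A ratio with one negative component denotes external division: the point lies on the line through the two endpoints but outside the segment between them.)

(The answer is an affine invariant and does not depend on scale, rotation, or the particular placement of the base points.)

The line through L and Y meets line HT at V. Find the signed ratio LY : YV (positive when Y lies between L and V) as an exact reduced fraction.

Work in coordinates with T = (0, 0), C = (1, 0), H = (0, 1).
1. Y is the centroid of triangle CHT ⇒ Y = (1/3, 1/3)
2. X is the centroid of triangle CHY ⇒ X = (4/9, 4/9)
3. L lies on line XC with XL:LC = -1:2 ⇒ L = (-1/9, 8/9)
line LY meets HT at V = (0, 3/4)
Y = L + t·(V−L) with t = 4, so LY:YV = 4:-3

LY:YV = -4/3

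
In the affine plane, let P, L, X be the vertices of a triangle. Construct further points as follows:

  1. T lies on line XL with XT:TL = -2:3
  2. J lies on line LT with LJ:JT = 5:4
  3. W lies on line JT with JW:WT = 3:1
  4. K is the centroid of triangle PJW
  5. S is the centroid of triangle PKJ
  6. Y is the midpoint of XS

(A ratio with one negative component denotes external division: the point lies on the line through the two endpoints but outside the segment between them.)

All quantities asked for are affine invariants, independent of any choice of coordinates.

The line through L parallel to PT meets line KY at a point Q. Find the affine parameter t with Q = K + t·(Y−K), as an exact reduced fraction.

t = 132/41

Choose coordinates P = (0, 0), L = (1, 0), X = (0, 1).
1. T lies on line XL with XT:TL = -2:3 ⇒ T = (-2, 3)
2. J lies on line LT with LJ:JT = 5:4 ⇒ J = (-2/3, 5/3)
3. W lies on line JT with JW:WT = 3:1 ⇒ W = (-5/3, 8/3)
4. K is the centroid of triangle PJW ⇒ K = (-7/9, 13/9)
5. S is the centroid of triangle PKJ ⇒ S = (-13/27, 28/27)
6. Y is the midpoint of XS ⇒ Y = (-13/54, 55/54)
through L parallel to PT: direction (-2, 3); meets KY at Q = (39/41, 3/41)
Q = K + t·(Y−K) with t = 132/41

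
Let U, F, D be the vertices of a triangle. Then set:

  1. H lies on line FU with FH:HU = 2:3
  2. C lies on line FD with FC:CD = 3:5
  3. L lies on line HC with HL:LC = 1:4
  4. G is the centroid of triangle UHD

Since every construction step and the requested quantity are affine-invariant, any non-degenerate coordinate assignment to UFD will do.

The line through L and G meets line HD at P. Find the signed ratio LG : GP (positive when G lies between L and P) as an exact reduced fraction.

Set U = (0, 0), F = (1, 0), D = (0, 1); any affine frame gives the same invariant.
1. H lies on line FU with FH:HU = 2:3 ⇒ H = (3/5, 0)
2. C lies on line FD with FC:CD = 3:5 ⇒ C = (5/8, 3/8)
3. L lies on line HC with HL:LC = 1:4 ⇒ L = (121/200, 3/40)
4. G is the centroid of triangle UHD ⇒ G = (1/5, 1/3)
line LG meets HD at P = (131/250, 19/150)
G = L + t·(P−L) with t = 5, so LG:GP = 5:-4

LG:GP = -5/4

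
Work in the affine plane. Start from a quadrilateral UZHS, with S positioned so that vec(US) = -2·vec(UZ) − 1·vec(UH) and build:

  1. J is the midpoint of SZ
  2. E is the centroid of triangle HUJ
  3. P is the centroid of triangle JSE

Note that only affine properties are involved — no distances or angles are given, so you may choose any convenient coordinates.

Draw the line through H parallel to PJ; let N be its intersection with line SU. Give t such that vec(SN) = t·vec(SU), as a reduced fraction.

t = 16/9

Choose coordinates U = (0, 0), Z = (1, 0), H = (0, 1), S = (-2, -1).
1. J is the midpoint of SZ ⇒ J = (-1/2, -1/2)
2. E is the centroid of triangle HUJ ⇒ E = (-1/6, 1/6)
3. P is the centroid of triangle JSE ⇒ P = (-8/9, -4/9)
through H parallel to PJ: direction (7/18, -1/18); meets SU at N = (14/9, 7/9)
N = S + t·(U−S) with t = 16/9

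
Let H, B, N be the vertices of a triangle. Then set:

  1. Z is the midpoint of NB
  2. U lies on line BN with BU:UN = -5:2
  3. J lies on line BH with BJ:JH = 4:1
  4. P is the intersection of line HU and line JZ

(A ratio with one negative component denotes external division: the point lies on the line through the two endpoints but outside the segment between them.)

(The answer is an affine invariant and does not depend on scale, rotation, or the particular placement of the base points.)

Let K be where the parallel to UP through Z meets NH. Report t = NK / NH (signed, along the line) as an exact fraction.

t = -3/4

Work in coordinates with H = (0, 0), B = (1, 0), N = (0, 1).
1. Z is the midpoint of NB ⇒ Z = (1/2, 1/2)
2. U lies on line BN with BU:UN = -5:2 ⇒ U = (-2/3, 5/3)
3. J lies on line BH with BJ:JH = 4:1 ⇒ J = (1/5, 0)
4. P is the intersection of line HU and line JZ ⇒ P = (2/25, -1/5)
through Z parallel to UP: direction (56/75, -28/15); meets NH at K = (0, 7/4)
K = N + t·(H−N) with t = -3/4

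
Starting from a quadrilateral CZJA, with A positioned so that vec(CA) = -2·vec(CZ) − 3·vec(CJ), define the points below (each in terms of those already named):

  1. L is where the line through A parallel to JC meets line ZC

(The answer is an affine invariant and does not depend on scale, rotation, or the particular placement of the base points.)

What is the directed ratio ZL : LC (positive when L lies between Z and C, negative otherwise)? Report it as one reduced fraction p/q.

Work in coordinates with C = (0, 0), Z = (1, 0), J = (0, 1), A = (-2, -3).
1. L is where the line through A parallel to JC meets line ZC ⇒ L = (-2, 0)
L = Z + t·(C−Z) with t = 3, so ZL:LC = t:(1−t) = 3:-2

ZL:LC = -3/2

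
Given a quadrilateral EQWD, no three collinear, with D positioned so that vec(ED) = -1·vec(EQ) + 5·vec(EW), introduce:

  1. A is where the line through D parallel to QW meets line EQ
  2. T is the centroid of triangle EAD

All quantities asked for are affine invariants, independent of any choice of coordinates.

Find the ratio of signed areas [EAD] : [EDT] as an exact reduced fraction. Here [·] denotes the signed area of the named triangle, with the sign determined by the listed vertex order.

Assign E = (0, 0), Q = (1, 0), W = (0, 1), D = (-1, 5) — the answer is frame-independent, so this choice is without loss of generality.
1. A is where the line through D parallel to QW meets line EQ ⇒ A = (4, 0)
2. T is the centroid of triangle EAD ⇒ T = (1, 5/3)
2·[EAD] = 20, 2·[EDT] = -20/3
[EAD]:[EDT] = 20:-20/3 = -3

[EAD]:[EDT] = -3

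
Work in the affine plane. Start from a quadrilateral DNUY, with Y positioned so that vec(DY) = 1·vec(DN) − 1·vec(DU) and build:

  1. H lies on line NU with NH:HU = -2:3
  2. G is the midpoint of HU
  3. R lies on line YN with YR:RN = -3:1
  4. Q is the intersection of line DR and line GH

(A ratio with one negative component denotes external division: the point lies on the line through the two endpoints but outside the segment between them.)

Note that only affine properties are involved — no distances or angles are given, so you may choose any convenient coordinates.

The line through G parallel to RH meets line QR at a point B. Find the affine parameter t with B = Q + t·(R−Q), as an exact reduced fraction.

t = 5/14

Assign D = (0, 0), N = (1, 0), U = (0, 1), Y = (1, -1) — the answer is frame-independent, so this choice is without loss of generality.
1. H lies on line NU with NH:HU = -2:3 ⇒ H = (3, -2)
2. G is the midpoint of HU ⇒ G = (3/2, -1/2)
3. R lies on line YN with YR:RN = -3:1 ⇒ R = (1, 1/2)
4. Q is the intersection of line DR and line GH ⇒ Q = (2/3, 1/3)
through G parallel to RH: direction (2, -5/2); meets QR at B = (11/14, 11/28)
B = Q + t·(R−Q) with t = 5/14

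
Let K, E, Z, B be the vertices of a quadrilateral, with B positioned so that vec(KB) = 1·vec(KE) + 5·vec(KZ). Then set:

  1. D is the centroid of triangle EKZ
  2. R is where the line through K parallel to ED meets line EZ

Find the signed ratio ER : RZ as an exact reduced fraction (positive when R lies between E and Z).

Choose coordinates K = (0, 0), E = (1, 0), Z = (0, 1), B = (1, 5).
1. D is the centroid of triangle EKZ ⇒ D = (1/3, 1/3)
2. R is where the line through K parallel to ED meets line EZ ⇒ R = (2, -1)
R = E + t·(Z−E) with t = -1, so ER:RZ = t:(1−t) = -1:2

ER:RZ = -1/2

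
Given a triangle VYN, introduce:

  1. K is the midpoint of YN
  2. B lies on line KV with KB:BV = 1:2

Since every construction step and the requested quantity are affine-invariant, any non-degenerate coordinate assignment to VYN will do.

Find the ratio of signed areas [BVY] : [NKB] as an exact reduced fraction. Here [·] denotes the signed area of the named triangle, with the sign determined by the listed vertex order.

[BVY]:[NKB] = -2

Set V = (0, 0), Y = (1, 0), N = (0, 1); any affine frame gives the same invariant.
1. K is the midpoint of YN ⇒ K = (1/2, 1/2)
2. B lies on line KV with KB:BV = 1:2 ⇒ B = (1/3, 1/3)
2·[BVY] = 1/3, 2·[NKB] = -1/6
[BVY]:[NKB] = 1/3:-1/6 = -2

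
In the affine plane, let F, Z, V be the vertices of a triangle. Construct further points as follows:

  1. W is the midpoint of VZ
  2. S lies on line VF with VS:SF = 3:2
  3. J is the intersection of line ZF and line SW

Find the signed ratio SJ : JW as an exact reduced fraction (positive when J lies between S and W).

Work in coordinates with F = (0, 0), Z = (1, 0), V = (0, 1).
1. W is the midpoint of VZ ⇒ W = (1/2, 1/2)
2. S lies on line VF with VS:SF = 3:2 ⇒ S = (0, 2/5)
3. J is the intersection of line ZF and line SW ⇒ J = (-2, 0)
J = S + t·(W−S) with t = -4, so SJ:JW = t:(1−t) = -4:5

SJ:JW = -4/5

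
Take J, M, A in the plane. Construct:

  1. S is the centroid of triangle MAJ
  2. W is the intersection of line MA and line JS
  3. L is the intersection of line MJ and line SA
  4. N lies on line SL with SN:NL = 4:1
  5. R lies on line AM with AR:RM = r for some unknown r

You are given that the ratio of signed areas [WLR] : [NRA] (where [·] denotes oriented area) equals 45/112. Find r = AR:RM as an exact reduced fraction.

Choose coordinates J = (0, 0), M = (1, 0), A = (0, 1).
1. S is the centroid of triangle MAJ ⇒ S = (1/3, 1/3)
2. W is the intersection of line MA and line JS ⇒ W = (1/2, 1/2)
3. L is the intersection of line MJ and line SA ⇒ L = (1/2, 0)
4. N lies on line SL with SN:NL = 4:1 ⇒ N = (7/15, 1/15)
5. With AR:RM = r, write λ = r/(r+1) so R = A + λ·(M−A); R is affine-linear in λ
Every point depending on R is an affine combination of R and λ-independent points, so each such coordinate is linear in λ; the λ² term in each signed area is a multiple of (M−A)×(M−A) = 0, so 2·[WLR] and 2·[NRA] are each linear in λ. Evaluating at λ=0 and λ=1:
  2·[WLR] = 1/2·λ − 1/4,   2·[NRA] = 7/15·λ
So [WLR]:[NRA] = (1/2·λ − 1/4) / (7/15·λ). Setting this equal to 45/112:
  1/2·λ − 1/4 = 45/112·(7/15·λ)  ⇒  λ = 4/5
Then r = λ/(1−λ) = (4/5)/(1/5) = 4. Check: with r = 4, R = (4/5, 1/5) and [WLR]:[NRA] = 45/112 as required.

r = 4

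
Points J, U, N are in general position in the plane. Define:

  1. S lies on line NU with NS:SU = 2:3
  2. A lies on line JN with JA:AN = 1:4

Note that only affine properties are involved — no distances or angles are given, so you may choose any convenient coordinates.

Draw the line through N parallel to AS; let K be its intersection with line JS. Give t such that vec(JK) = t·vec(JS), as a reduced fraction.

t = 5

Assign J = (0, 0), U = (1, 0), N = (0, 1) — the answer is frame-independent, so this choice is without loss of generality.
1. S lies on line NU with NS:SU = 2:3 ⇒ S = (2/5, 3/5)
2. A lies on line JN with JA:AN = 1:4 ⇒ A = (0, 1/5)
through N parallel to AS: direction (2/5, 2/5); meets JS at K = (2, 3)
K = J + t·(S−J) with t = 5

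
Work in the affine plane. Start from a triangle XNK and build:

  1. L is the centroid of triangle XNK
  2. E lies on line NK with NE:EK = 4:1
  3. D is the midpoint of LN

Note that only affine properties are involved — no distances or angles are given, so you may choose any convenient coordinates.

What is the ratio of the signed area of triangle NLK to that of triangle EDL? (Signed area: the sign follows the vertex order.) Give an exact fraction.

Choose coordinates X = (0, 0), N = (1, 0), K = (0, 1).
1. L is the centroid of triangle XNK ⇒ L = (1/3, 1/3)
2. E lies on line NK with NE:EK = 4:1 ⇒ E = (1/5, 4/5)
3. D is the midpoint of LN ⇒ D = (2/3, 1/6)
2·[NLK] = -1/3, 2·[EDL] = -2/15
[NLK]:[EDL] = -1/3:-2/15 = 5/2

[NLK]:[EDL] = 5/2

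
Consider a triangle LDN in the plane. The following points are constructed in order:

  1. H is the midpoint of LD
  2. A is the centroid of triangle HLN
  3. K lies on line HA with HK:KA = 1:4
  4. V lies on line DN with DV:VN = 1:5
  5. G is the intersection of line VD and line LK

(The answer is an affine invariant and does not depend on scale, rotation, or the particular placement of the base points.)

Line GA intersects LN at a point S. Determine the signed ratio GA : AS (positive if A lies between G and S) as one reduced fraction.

GA:AS = 21/5

Work in coordinates with L = (0, 0), D = (1, 0), N = (0, 1).
1. H is the midpoint of LD ⇒ H = (1/2, 0)
2. A is the centroid of triangle HLN ⇒ A = (1/6, 1/3)
3. K lies on line HA with HK:KA = 1:4 ⇒ K = (13/30, 1/15)
4. V lies on line DN with DV:VN = 1:5 ⇒ V = (5/6, 1/6)
5. G is the intersection of line VD and line LK ⇒ G = (13/15, 2/15)
line GA meets LN at S = (0, 8/21)
A = G + t·(S−G) with t = 21/26, so GA:AS = 21/26:5/26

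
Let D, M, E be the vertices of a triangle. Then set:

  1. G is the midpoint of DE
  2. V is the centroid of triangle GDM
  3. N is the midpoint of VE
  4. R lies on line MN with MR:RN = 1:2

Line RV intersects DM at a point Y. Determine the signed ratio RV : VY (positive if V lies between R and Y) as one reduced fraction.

RV:VY = 1/6

Choose coordinates D = (0, 0), M = (1, 0), E = (0, 1).
1. G is the midpoint of DE ⇒ G = (0, 1/2)
2. V is the centroid of triangle GDM ⇒ V = (1/3, 1/6)
3. N is the midpoint of VE ⇒ N = (1/6, 7/12)
4. R lies on line MN with MR:RN = 1:2 ⇒ R = (13/18, 7/36)
line RV meets DM at Y = (-2, 0)
V = R + t·(Y−R) with t = 1/7, so RV:VY = 1/7:6/7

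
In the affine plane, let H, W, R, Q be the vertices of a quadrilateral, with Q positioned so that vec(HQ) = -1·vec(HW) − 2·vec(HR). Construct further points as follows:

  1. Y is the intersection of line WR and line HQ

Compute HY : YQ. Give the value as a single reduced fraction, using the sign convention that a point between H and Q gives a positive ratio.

Work in coordinates with H = (0, 0), W = (1, 0), R = (0, 1), Q = (-1, -2).
1. Y is the intersection of line WR and line HQ ⇒ Y = (1/3, 2/3)
Y = H + t·(Q−H) with t = -1/3, so HY:YQ = t:(1−t) = -1/3:4/3

HY:YQ = -1/4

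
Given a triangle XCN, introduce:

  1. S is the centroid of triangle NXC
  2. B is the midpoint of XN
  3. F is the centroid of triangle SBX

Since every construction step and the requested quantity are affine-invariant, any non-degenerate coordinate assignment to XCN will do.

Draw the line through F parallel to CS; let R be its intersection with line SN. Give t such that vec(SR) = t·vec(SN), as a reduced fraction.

t = -1/3

Set X = (0, 0), C = (1, 0), N = (0, 1); any affine frame gives the same invariant.
1. S is the centroid of triangle NXC ⇒ S = (1/3, 1/3)
2. B is the midpoint of XN ⇒ B = (0, 1/2)
3. F is the centroid of triangle SBX ⇒ F = (1/9, 5/18)
through F parallel to CS: direction (-2/3, 1/3); meets SN at R = (4/9, 1/9)
R = S + t·(N−S) with t = -1/3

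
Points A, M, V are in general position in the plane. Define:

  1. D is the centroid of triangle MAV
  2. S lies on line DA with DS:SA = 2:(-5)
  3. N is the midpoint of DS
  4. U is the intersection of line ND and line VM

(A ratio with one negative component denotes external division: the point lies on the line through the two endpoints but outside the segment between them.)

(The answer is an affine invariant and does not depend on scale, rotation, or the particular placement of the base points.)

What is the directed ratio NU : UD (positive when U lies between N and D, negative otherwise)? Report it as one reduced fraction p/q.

NU:UD = -1/3

Work in coordinates with A = (0, 0), M = (1, 0), V = (0, 1).
1. D is the centroid of triangle MAV ⇒ D = (1/3, 1/3)
2. S lies on line DA with DS:SA = 2:(-5) ⇒ S = (5/9, 5/9)
3. N is the midpoint of DS ⇒ N = (4/9, 4/9)
4. U is the intersection of line ND and line VM ⇒ U = (1/2, 1/2)
U = N + t·(D−N) with t = -1/2, so NU:UD = t:(1−t) = -1/2:3/2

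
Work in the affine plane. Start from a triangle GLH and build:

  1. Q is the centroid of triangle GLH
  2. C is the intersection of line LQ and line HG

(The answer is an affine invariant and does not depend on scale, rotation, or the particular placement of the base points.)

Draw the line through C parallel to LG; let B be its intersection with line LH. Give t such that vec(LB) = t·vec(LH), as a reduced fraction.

Set G = (0, 0), L = (1, 0), H = (0, 1); any affine frame gives the same invariant.
1. Q is the centroid of triangle GLH ⇒ Q = (1/3, 1/3)
2. C is the intersection of line LQ and line HG ⇒ C = (0, 1/2)
through C parallel to LG: direction (-1, 0); meets LH at B = (1/2, 1/2)
B = L + t·(H−L) with t = 1/2

t = 1/2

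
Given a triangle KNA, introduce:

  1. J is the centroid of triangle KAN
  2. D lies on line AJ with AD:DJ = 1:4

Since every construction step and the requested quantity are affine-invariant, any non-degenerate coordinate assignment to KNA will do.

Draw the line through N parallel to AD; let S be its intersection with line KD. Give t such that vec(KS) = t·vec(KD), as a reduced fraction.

Set K = (0, 0), N = (1, 0), A = (0, 1); any affine frame gives the same invariant.
1. J is the centroid of triangle KAN ⇒ J = (1/3, 1/3)
2. D lies on line AJ with AD:DJ = 1:4 ⇒ D = (1/15, 13/15)
through N parallel to AD: direction (1/15, -2/15); meets KD at S = (2/15, 26/15)
S = K + t·(D−K) with t = 2

t = 2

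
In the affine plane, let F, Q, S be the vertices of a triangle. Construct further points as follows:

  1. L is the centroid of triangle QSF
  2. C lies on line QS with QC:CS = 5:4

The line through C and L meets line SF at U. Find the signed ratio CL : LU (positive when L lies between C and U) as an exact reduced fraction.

CL:LU = 1/3

Assign F = (0, 0), Q = (1, 0), S = (0, 1) — the answer is frame-independent, so this choice is without loss of generality.
1. L is the centroid of triangle QSF ⇒ L = (1/3, 1/3)
2. C lies on line QS with QC:CS = 5:4 ⇒ C = (4/9, 5/9)
line CL meets SF at U = (0, -1/3)
L = C + t·(U−C) with t = 1/4, so CL:LU = 1/4:3/4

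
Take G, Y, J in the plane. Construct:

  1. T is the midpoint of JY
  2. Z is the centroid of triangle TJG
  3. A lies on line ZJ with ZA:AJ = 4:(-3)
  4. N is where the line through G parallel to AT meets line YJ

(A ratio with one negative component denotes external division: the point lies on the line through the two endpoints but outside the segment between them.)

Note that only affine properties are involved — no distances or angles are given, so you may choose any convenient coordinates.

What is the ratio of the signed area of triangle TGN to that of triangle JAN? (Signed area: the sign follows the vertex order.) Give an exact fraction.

[TGN]:[JAN] = -3/2

Set G = (0, 0), Y = (1, 0), J = (0, 1); any affine frame gives the same invariant.
1. T is the midpoint of JY ⇒ T = (1/2, 1/2)
2. Z is the centroid of triangle TJG ⇒ Z = (1/6, 1/2)
3. A lies on line ZJ with ZA:AJ = 4:(-3) ⇒ A = (-1/2, 5/2)
4. N is where the line through G parallel to AT meets line YJ ⇒ N = (-1, 2)
2·[TGN] = -3/2, 2·[JAN] = 1
[TGN]:[JAN] = -3/2:1 = -3/2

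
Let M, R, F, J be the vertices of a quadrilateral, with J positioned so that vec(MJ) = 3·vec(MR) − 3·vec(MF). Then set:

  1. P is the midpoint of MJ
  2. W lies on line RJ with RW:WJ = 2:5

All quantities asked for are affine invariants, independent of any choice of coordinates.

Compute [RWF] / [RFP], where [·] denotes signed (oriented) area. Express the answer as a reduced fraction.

[RWF]:[RFP] = -2/7

Assign M = (0, 0), R = (1, 0), F = (0, 1), J = (3, -3) — the answer is frame-independent, so this choice is without loss of generality.
1. P is the midpoint of MJ ⇒ P = (3/2, -3/2)
2. W lies on line RJ with RW:WJ = 2:5 ⇒ W = (11/7, -6/7)
2·[RWF] = -2/7, 2·[RFP] = 1
[RWF]:[RFP] = -2/7:1 = -2/7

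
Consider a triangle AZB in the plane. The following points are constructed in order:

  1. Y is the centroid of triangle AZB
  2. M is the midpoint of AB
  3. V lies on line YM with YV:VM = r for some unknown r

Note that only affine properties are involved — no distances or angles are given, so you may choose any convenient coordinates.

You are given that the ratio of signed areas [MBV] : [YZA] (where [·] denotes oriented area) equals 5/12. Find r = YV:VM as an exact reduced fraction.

Assign A = (0, 0), Z = (1, 0), B = (0, 1) — the answer is frame-independent, so this choice is without loss of generality.
1. Y is the centroid of triangle AZB ⇒ Y = (1/3, 1/3)
2. M is the midpoint of AB ⇒ M = (0, 1/2)
3. With YV:VM = r, write λ = r/(r+1) so V = Y + λ·(M−Y); V is affine-linear in λ
Every point depending on V is an affine combination of V and λ-independent points, so each such coordinate is linear in λ; the λ² term in each signed area is a multiple of (M−Y)×(M−Y) = 0, so 2·[MBV] and 2·[YZA] are each linear in λ. Evaluating at λ=0 and λ=1:
  2·[MBV] = 1/6·λ − 1/6,   2·[YZA] = -1/3
So [MBV]:[YZA] = (1/6·λ − 1/6) / (-1/3). Setting this equal to 5/12:
  1/6·λ − 1/6 = 5/12·(-1/3)  ⇒  λ = 1/6
Then r = λ/(1−λ) = (1/6)/(5/6) = 1/5. Check: with r = 1/5, V = (5/18, 13/36) and [MBV]:[YZA] = 5/12 as required.

r = 1/5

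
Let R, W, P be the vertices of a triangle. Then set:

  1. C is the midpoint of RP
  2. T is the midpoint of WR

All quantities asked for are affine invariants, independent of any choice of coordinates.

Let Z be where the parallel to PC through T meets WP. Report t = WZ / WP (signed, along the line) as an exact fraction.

Choose coordinates R = (0, 0), W = (1, 0), P = (0, 1).
1. C is the midpoint of RP ⇒ C = (0, 1/2)
2. T is the midpoint of WR ⇒ T = (1/2, 0)
through T parallel to PC: direction (0, -1/2); meets WP at Z = (1/2, 1/2)
Z = W + t·(P−W) with t = 1/2

t = 1/2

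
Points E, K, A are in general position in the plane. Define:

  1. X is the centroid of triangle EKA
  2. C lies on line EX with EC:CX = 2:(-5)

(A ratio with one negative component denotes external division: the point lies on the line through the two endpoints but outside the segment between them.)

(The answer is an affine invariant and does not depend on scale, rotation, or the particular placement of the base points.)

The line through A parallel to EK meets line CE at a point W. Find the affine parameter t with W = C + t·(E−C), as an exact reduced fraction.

Choose coordinates E = (0, 0), K = (1, 0), A = (0, 1).
1. X is the centroid of triangle EKA ⇒ X = (1/3, 1/3)
2. C lies on line EX with EC:CX = 2:(-5) ⇒ C = (-2/9, -2/9)
through A parallel to EK: direction (1, 0); meets CE at W = (1, 1)
W = C + t·(E−C) with t = 11/2

t = 11/2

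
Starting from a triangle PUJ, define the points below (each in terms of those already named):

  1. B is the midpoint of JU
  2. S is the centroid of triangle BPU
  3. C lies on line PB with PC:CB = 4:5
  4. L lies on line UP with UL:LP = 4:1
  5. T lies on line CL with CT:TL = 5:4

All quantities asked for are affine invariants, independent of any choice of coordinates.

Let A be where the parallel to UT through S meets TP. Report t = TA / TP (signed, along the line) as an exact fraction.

Set P = (0, 0), U = (1, 0), J = (0, 1); any affine frame gives the same invariant.
1. B is the midpoint of JU ⇒ B = (1/2, 1/2)
2. S is the centroid of triangle BPU ⇒ S = (1/2, 1/6)
3. C lies on line PB with PC:CB = 4:5 ⇒ C = (2/9, 2/9)
4. L lies on line UP with UL:LP = 4:1 ⇒ L = (1/5, 0)
5. T lies on line CL with CT:TL = 5:4 ⇒ T = (17/81, 8/81)
through S parallel to UT: direction (-64/81, 8/81); meets TP at A = (187/486, 44/243)
A = T + t·(P−T) with t = -5/6

t = -5/6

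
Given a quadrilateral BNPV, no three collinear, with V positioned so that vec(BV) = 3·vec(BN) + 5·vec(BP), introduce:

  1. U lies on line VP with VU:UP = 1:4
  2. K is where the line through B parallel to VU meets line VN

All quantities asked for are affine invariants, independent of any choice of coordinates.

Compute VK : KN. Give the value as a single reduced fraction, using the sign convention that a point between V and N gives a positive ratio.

VK:KN = 3/4

Assign B = (0, 0), N = (1, 0), P = (0, 1), V = (3, 5) — the answer is frame-independent, so this choice is without loss of generality.
1. U lies on line VP with VU:UP = 1:4 ⇒ U = (12/5, 21/5)
2. K is where the line through B parallel to VU meets line VN ⇒ K = (15/7, 20/7)
K = V + t·(N−V) with t = 3/7, so VK:KN = t:(1−t) = 3/7:4/7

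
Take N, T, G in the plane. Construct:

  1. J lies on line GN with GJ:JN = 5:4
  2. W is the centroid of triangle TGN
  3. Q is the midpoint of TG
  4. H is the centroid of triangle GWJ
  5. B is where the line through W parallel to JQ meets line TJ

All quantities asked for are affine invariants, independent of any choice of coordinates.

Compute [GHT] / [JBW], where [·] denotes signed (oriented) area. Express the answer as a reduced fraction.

Choose coordinates N = (0, 0), T = (1, 0), G = (0, 1).
1. J lies on line GN with GJ:JN = 5:4 ⇒ J = (0, 4/9)
2. W is the centroid of triangle TGN ⇒ W = (1/3, 1/3)
3. Q is the midpoint of TG ⇒ Q = (1/2, 1/2)
4. H is the centroid of triangle GWJ ⇒ H = (1/9, 16/27)
5. B is where the line through W parallel to JQ meets line TJ ⇒ B = (4/15, 44/135)
2·[GHT] = 8/27, 2·[JBW] = 4/405
[GHT]:[JBW] = 8/27:4/405 = 30

[GHT]:[JBW] = 30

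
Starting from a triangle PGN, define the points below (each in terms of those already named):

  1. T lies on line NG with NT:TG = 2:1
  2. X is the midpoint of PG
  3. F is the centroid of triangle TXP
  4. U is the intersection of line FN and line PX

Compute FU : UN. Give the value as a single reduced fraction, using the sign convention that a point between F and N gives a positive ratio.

Choose coordinates P = (0, 0), G = (1, 0), N = (0, 1).
1. T lies on line NG with NT:TG = 2:1 ⇒ T = (2/3, 1/3)
2. X is the midpoint of PG ⇒ X = (1/2, 0)
3. F is the centroid of triangle TXP ⇒ F = (7/18, 1/9)
4. U is the intersection of line FN and line PX ⇒ U = (7/16, 0)
U = F + t·(N−F) with t = -1/8, so FU:UN = t:(1−t) = -1/8:9/8

FU:UN = -1/9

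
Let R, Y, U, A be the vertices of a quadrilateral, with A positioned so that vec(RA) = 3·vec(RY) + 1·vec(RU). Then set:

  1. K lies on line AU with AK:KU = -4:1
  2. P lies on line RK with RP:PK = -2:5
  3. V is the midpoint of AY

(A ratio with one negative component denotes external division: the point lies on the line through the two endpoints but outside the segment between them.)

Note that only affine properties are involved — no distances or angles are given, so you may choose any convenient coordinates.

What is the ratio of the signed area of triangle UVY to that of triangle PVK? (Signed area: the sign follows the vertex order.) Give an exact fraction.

Set R = (0, 0), Y = (1, 0), U = (0, 1), A = (3, 1); any affine frame gives the same invariant.
1. K lies on line AU with AK:KU = -4:1 ⇒ K = (-1, 1)
2. P lies on line RK with RP:PK = -2:5 ⇒ P = (2/3, -2/3)
3. V is the midpoint of AY ⇒ V = (2, 1/2)
2·[UVY] = -3/2, 2·[PVK] = 25/6
[UVY]:[PVK] = -3/2:25/6 = -9/25

[UVY]:[PVK] = -9/25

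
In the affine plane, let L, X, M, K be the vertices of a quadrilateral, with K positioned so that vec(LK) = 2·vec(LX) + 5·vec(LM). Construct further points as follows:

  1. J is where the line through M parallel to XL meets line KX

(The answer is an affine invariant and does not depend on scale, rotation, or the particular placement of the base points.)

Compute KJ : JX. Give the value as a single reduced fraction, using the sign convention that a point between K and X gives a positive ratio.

KJ:JX = 4

Set L = (0, 0), X = (1, 0), M = (0, 1), K = (2, 5); any affine frame gives the same invariant.
1. J is where the line through M parallel to XL meets line KX ⇒ J = (6/5, 1)
J = K + t·(X−K) with t = 4/5, so KJ:JX = t:(1−t) = 4/5:1/5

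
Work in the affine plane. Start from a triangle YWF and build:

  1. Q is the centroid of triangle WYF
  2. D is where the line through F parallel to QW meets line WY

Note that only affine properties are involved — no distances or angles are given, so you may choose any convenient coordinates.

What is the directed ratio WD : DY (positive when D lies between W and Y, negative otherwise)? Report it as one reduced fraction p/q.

Work in coordinates with Y = (0, 0), W = (1, 0), F = (0, 1).
1. Q is the centroid of triangle WYF ⇒ Q = (1/3, 1/3)
2. D is where the line through F parallel to QW meets line WY ⇒ D = (2, 0)
D = W + t·(Y−W) with t = -1, so WD:DY = t:(1−t) = -1:2

WD:DY = -1/2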